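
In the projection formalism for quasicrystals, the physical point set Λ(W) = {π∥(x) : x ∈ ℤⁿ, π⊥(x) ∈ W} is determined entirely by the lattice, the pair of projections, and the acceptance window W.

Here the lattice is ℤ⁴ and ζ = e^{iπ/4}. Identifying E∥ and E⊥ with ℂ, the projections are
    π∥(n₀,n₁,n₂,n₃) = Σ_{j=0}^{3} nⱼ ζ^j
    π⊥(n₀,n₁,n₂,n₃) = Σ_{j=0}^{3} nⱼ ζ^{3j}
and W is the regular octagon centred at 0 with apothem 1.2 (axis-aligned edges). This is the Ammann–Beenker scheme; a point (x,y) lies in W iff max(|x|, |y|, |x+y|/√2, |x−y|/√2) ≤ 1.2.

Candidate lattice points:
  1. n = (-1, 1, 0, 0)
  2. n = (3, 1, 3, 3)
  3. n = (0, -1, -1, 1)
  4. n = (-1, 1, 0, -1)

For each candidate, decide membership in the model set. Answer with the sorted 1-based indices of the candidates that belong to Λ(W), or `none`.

none

Internal map: ζ^{3j} for j=0..3 gives (1,0), (−√2/2,√2/2), (0,−1), (√2/2,√2/2).
candidate 1: n = (-1, 1, 0, 0) → π⊥ ≈ (-1.7071, +0.7071); max(|x|,|y|,|x±y|/√2) = 1.7071 > 1.2 ⇒ ∉ W
candidate 2: n = (3, 1, 3, 3) → π⊥ ≈ (+4.4142, -0.1716); max(|x|,|y|,|x±y|/√2) = 4.4142 > 1.2 ⇒ ∉ W
candidate 3: n = (0, -1, -1, 1) → π⊥ ≈ (+1.4142, +1.0000); max(|x|,|y|,|x±y|/√2) = 1.7071 > 1.2 ⇒ ∉ W
candidate 4: n = (-1, 1, 0, -1) → π⊥ ≈ (-2.4142, +0.0000); max(|x|,|y|,|x±y|/√2) = 2.4142 > 1.2 ⇒ ∉ W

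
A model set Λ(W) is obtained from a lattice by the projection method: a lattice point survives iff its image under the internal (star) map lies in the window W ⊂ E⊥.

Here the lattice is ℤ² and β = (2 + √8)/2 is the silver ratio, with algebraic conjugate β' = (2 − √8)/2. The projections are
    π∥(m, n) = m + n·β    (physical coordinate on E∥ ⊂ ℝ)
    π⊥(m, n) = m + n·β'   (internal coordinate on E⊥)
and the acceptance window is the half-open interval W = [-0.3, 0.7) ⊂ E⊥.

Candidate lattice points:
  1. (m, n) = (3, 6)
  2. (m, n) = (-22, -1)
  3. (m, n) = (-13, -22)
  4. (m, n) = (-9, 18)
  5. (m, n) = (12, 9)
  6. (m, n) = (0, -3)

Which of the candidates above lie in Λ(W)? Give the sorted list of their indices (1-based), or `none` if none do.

1

β' = (2−√8)/2 ≈ -0.4142.
candidate 1: (m,n)=(3,6) → π∥ = 3+6·β ≈ 17.4853, π⊥ = 3+6·β' ≈ 0.5147 ∈ [-0.3, 0.7) ⇒ IN Λ
candidate 2: (m,n)=(-22,-1) → π∥ = -22-1·β ≈ -24.4142, π⊥ = -22-1·β' ≈ -21.5858 ∉ [-0.3, 0.7) ⇒ out
candidate 3: (m,n)=(-13,-22) → π∥ = -13-22·β ≈ -66.1127, π⊥ = -13-22·β' ≈ -3.8873 ∉ [-0.3, 0.7) ⇒ out
candidate 4: (m,n)=(-9,18) → π∥ = -9+18·β ≈ 34.4558, π⊥ = -9+18·β' ≈ -16.4558 ∉ [-0.3, 0.7) ⇒ out
candidate 5: (m,n)=(12,9) → π∥ = 12+9·β ≈ 33.7279, π⊥ = 12+9·β' ≈ 8.2721 ∉ [-0.3, 0.7) ⇒ out
candidate 6: (m,n)=(0,-3) → π∥ = 0-3·β ≈ -7.2426, π⊥ = 0-3·β' ≈ 1.2426 ∉ [-0.3, 0.7) ⇒ out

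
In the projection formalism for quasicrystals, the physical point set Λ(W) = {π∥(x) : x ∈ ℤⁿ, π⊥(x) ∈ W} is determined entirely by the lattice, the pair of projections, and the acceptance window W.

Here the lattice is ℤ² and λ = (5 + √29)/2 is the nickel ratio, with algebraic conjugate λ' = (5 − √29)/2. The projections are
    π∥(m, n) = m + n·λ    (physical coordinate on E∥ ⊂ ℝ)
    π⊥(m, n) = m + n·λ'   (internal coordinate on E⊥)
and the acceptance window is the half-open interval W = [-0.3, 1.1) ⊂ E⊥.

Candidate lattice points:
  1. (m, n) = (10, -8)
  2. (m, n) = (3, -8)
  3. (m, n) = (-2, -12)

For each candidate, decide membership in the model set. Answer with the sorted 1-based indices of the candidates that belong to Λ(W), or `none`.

Compute λ' = (5−√29)/2 = -0.192582, so π⊥(m,n) = m -0.192582·n.
#1 (10,-8): internal coord 10 + (-8)·λ' = +11.540659; +11.540659 ∉ [-0.3, 1.1) → out
#2 (3,-8): internal coord 3 + (-8)·λ' = +4.540659; +4.540659 ∉ [-0.3, 1.1) → out
#3 (-2,-12): internal coord -2 + (-12)·λ' = +0.310989; +0.310989 ∈ [-0.3, 1.1) → IN Λ

3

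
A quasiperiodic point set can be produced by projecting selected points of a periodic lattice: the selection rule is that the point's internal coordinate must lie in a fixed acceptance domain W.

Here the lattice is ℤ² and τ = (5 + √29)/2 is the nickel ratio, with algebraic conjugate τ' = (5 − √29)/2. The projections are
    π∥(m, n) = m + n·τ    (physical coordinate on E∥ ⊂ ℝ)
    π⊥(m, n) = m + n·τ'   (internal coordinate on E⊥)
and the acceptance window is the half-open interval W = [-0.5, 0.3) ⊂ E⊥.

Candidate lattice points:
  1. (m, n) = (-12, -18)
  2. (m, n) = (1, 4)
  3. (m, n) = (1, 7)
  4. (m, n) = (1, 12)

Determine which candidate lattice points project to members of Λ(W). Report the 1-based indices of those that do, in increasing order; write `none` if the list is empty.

2, 3

Compute τ' = (5−√29)/2 = -0.1926, so π⊥(m,n) = m -0.1926·n.
candidate 1: (m,n)=(-12,-18) → π∥ = -12-18·τ ≈ -105.4665, π⊥ = -12-18·τ' ≈ -8.5335 ∉ [-0.5, 0.3) ⇒ out
candidate 2: (m,n)=(1,4) → π∥ = 1+4·τ ≈ 21.7703, π⊥ = 1+4·τ' ≈ 0.2297 ∈ [-0.5, 0.3) ⇒ IN Λ
candidate 3: (m,n)=(1,7) → π∥ = 1+7·τ ≈ 37.3481, π⊥ = 1+7·τ' ≈ -0.3481 ∈ [-0.5, 0.3) ⇒ IN Λ
candidate 4: (m,n)=(1,12) → π∥ = 1+12·τ ≈ 63.3110, π⊥ = 1+12·τ' ≈ -1.3110 ∉ [-0.5, 0.3) ⇒ out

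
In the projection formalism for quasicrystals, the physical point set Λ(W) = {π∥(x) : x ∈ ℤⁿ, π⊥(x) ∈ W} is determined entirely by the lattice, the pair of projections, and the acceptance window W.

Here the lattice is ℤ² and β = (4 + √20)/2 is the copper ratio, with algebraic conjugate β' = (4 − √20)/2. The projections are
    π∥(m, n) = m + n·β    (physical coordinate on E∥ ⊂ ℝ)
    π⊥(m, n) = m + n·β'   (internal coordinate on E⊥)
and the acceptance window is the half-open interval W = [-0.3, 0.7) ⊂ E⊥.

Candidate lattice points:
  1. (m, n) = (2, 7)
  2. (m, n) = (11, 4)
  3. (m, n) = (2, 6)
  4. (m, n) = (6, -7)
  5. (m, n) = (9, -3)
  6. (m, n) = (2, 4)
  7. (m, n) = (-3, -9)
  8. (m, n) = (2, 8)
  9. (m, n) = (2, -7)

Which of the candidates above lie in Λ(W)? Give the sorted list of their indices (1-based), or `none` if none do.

β' = (4−√20)/2 ≈ -0.2361.
[1] lift (2,7): star map gives 0.3475; window check -0.3 ≤ 0.3475 < 0.7 is true → IN Λ
[2] lift (11,4): star map gives 10.0557; window check -0.3 ≤ 10.0557 < 0.7 is false → out
[3] lift (2,6): star map gives 0.5836; window check -0.3 ≤ 0.5836 < 0.7 is true → IN Λ
[4] lift (6,-7): star map gives 7.6525; window check -0.3 ≤ 7.6525 < 0.7 is false → out
[5] lift (9,-3): star map gives 9.7082; window check -0.3 ≤ 9.7082 < 0.7 is false → out
[6] lift (2,4): star map gives 1.0557; window check -0.3 ≤ 1.0557 < 0.7 is false → out
[7] lift (-3,-9): star map gives -0.8754; window check -0.3 ≤ -0.8754 < 0.7 is false → out
[8] lift (2,8): star map gives 0.1115; window check -0.3 ≤ 0.1115 < 0.7 is true → IN Λ
[9] lift (2,-7): star map gives 3.6525; window check -0.3 ≤ 3.6525 < 0.7 is false → out

1, 3, 8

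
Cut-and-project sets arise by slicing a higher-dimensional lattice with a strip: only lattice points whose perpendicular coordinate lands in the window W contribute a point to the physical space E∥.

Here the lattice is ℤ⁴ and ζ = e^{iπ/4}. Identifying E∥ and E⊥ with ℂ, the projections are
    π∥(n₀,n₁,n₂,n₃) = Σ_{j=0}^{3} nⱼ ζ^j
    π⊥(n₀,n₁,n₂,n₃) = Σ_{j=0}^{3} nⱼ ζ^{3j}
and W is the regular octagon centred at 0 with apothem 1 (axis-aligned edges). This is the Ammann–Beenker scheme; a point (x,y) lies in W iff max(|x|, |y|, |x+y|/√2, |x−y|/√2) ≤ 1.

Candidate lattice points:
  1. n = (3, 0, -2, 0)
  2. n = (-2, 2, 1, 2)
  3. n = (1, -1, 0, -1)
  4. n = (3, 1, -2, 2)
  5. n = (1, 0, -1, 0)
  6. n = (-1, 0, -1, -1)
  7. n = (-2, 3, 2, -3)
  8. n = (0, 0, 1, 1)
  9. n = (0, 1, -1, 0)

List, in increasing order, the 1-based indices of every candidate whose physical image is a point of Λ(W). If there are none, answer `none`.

Internal map: ζ^{3j} for j=0..3 gives (1,0), (−√2/2,√2/2), (0,−1), (√2/2,√2/2).
#1 (3, 0, -2, 0): internal (3.000000, 2.000000); octagon support 3.535534 vs apothem 1 → ∉ W
#2 (-2, 2, 1, 2): internal (-2.000000, 1.828427); octagon support 2.707107 vs apothem 1 → ∉ W
#3 (1, -1, 0, -1): internal (1.000000, -1.414214); octagon support 1.707107 vs apothem 1 → ∉ W
#4 (3, 1, -2, 2): internal (3.707107, 4.121320); octagon support 5.535534 vs apothem 1 → ∉ W
#5 (1, 0, -1, 0): internal (1.000000, 1.000000); octagon support 1.414214 vs apothem 1 → ∉ W
#6 (-1, 0, -1, -1): internal (-1.707107, 0.292893); octagon support 1.707107 vs apothem 1 → ∉ W
#7 (-2, 3, 2, -3): internal (-6.242641, -2.000000); octagon support 6.242641 vs apothem 1 → ∉ W
#8 (0, 0, 1, 1): internal (0.707107, -0.292893); octagon support 0.707107 vs apothem 1 → ∈ W
#9 (0, 1, -1, 0): internal (-0.707107, 1.707107); octagon support 1.707107 vs apothem 1 → ∉ W

8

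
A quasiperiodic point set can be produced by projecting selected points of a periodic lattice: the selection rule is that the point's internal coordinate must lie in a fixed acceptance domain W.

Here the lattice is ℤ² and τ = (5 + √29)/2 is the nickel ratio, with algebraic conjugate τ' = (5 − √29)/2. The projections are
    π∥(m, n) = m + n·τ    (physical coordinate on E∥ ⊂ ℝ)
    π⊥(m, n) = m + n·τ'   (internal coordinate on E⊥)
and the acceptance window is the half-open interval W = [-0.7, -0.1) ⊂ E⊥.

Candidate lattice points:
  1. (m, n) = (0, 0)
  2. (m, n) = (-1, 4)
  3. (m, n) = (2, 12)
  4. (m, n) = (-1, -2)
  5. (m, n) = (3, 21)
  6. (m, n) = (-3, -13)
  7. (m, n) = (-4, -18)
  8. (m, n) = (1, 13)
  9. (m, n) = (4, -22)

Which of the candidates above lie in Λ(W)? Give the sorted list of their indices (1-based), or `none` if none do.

Compute τ' = (5−√29)/2 = -0.1926, so π⊥(m,n) = m -0.1926·n.
[1] lift (0,0): star map gives 0.0000; window check -0.7 ≤ 0.0000 < -0.1 is false → out
[2] lift (-1,4): star map gives -1.7703; window check -0.7 ≤ -1.7703 < -0.1 is false → out
[3] lift (2,12): star map gives -0.3110; window check -0.7 ≤ -0.3110 < -0.1 is true → IN Λ
[4] lift (-1,-2): star map gives -0.6148; window check -0.7 ≤ -0.6148 < -0.1 is true → IN Λ
[5] lift (3,21): star map gives -1.0442; window check -0.7 ≤ -1.0442 < -0.1 is false → out
[6] lift (-3,-13): star map gives -0.4964; window check -0.7 ≤ -0.4964 < -0.1 is true → IN Λ
[7] lift (-4,-18): star map gives -0.5335; window check -0.7 ≤ -0.5335 < -0.1 is true → IN Λ
[8] lift (1,13): star map gives -1.5036; window check -0.7 ≤ -1.5036 < -0.1 is false → out
[9] lift (4,-22): star map gives 8.2368; window check -0.7 ≤ 8.2368 < -0.1 is false → out

3, 4, 6, 7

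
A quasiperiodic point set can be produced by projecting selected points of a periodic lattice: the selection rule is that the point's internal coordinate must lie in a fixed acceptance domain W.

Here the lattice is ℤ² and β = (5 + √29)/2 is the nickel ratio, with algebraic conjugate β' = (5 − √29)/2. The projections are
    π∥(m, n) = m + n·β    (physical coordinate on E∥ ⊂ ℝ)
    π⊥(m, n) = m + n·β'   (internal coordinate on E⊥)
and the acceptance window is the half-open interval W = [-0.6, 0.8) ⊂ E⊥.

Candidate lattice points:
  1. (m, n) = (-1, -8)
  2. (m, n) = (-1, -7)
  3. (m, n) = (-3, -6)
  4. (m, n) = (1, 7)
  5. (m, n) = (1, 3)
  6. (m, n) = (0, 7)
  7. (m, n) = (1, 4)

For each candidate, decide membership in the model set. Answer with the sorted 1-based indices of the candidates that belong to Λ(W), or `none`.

1, 2, 4, 5, 7

Compute β' = (5−√29)/2 = -0.192582, so π⊥(m,n) = m -0.192582·n.
[1] lift (-1,-8): star map gives 0.540659; window check -0.6 ≤ 0.540659 < 0.8 is true → IN Λ
[2] lift (-1,-7): star map gives 0.348077; window check -0.6 ≤ 0.348077 < 0.8 is true → IN Λ
[3] lift (-3,-6): star map gives -1.844506; window check -0.6 ≤ -1.844506 < 0.8 is false → out
[4] lift (1,7): star map gives -0.348077; window check -0.6 ≤ -0.348077 < 0.8 is true → IN Λ
[5] lift (1,3): star map gives 0.422253; window check -0.6 ≤ 0.422253 < 0.8 is true → IN Λ
[6] lift (0,7): star map gives -1.348077; window check -0.6 ≤ -1.348077 < 0.8 is false → out
[7] lift (1,4): star map gives 0.229670; window check -0.6 ≤ 0.229670 < 0.8 is true → IN Λ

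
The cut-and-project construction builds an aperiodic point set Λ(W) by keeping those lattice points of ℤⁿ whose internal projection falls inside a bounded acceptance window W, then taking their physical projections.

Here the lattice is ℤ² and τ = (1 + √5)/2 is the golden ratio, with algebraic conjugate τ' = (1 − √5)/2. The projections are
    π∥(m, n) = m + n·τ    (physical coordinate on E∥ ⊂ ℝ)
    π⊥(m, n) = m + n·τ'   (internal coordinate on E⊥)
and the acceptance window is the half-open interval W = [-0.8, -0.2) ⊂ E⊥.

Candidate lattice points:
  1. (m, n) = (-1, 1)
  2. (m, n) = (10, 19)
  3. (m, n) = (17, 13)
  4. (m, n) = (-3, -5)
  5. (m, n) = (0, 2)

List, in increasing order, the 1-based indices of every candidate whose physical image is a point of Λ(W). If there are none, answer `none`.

Numerically τ ≈ 1.61803 and τ' = −1/τ ≈ -0.61803.
candidate 1: (m,n)=(-1,1) → π∥ = -1+1·τ ≈ 0.61803, π⊥ = -1+1·τ' ≈ -1.61803 ∉ [-0.8, -0.2) ⇒ out
candidate 2: (m,n)=(10,19) → π∥ = 10+19·τ ≈ 40.74265, π⊥ = 10+19·τ' ≈ -1.74265 ∉ [-0.8, -0.2) ⇒ out
candidate 3: (m,n)=(17,13) → π∥ = 17+13·τ ≈ 38.03444, π⊥ = 17+13·τ' ≈ 8.96556 ∉ [-0.8, -0.2) ⇒ out
candidate 4: (m,n)=(-3,-5) → π∥ = -3-5·τ ≈ -11.09017, π⊥ = -3-5·τ' ≈ 0.09017 ∉ [-0.8, -0.2) ⇒ out
candidate 5: (m,n)=(0,2) → π∥ = 0+2·τ ≈ 3.23607, π⊥ = 0+2·τ' ≈ -1.23607 ∉ [-0.8, -0.2) ⇒ out

none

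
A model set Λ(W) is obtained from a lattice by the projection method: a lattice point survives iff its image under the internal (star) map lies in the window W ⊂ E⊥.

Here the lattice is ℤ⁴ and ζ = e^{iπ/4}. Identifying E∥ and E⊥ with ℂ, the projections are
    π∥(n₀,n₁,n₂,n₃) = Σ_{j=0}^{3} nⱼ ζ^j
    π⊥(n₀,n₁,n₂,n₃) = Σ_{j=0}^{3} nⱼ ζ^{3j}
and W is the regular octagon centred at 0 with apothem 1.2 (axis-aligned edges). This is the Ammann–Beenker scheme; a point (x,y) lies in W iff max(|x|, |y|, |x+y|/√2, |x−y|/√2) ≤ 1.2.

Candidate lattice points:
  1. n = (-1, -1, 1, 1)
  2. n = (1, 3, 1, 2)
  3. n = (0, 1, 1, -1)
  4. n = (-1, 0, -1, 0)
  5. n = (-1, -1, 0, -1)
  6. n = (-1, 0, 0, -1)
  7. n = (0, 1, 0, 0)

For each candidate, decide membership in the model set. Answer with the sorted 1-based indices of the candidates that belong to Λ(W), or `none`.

1, 7

Internal map: ζ^{3j} for j=0..3 gives (1,0), (−√2/2,√2/2), (0,−1), (√2/2,√2/2).
candidate 1: n = (-1, -1, 1, 1) → π⊥ ≈ (+0.4142, -1.0000); max(|x|,|y|,|x±y|/√2) = 1.0000 ≤ 1.2 ⇒ ∈ W
candidate 2: n = (1, 3, 1, 2) → π⊥ ≈ (+0.2929, +2.5355); max(|x|,|y|,|x±y|/√2) = 2.5355 > 1.2 ⇒ ∉ W
candidate 3: n = (0, 1, 1, -1) → π⊥ ≈ (-1.4142, -1.0000); max(|x|,|y|,|x±y|/√2) = 1.7071 > 1.2 ⇒ ∉ W
candidate 4: n = (-1, 0, -1, 0) → π⊥ ≈ (-1.0000, +1.0000); max(|x|,|y|,|x±y|/√2) = 1.4142 > 1.2 ⇒ ∉ W
candidate 5: n = (-1, -1, 0, -1) → π⊥ ≈ (-1.0000, -1.4142); max(|x|,|y|,|x±y|/√2) = 1.7071 > 1.2 ⇒ ∉ W
candidate 6: n = (-1, 0, 0, -1) → π⊥ ≈ (-1.7071, -0.7071); max(|x|,|y|,|x±y|/√2) = 1.7071 > 1.2 ⇒ ∉ W
candidate 7: n = (0, 1, 0, 0) → π⊥ ≈ (-0.7071, +0.7071); max(|x|,|y|,|x±y|/√2) = 1.0000 ≤ 1.2 ⇒ ∈ W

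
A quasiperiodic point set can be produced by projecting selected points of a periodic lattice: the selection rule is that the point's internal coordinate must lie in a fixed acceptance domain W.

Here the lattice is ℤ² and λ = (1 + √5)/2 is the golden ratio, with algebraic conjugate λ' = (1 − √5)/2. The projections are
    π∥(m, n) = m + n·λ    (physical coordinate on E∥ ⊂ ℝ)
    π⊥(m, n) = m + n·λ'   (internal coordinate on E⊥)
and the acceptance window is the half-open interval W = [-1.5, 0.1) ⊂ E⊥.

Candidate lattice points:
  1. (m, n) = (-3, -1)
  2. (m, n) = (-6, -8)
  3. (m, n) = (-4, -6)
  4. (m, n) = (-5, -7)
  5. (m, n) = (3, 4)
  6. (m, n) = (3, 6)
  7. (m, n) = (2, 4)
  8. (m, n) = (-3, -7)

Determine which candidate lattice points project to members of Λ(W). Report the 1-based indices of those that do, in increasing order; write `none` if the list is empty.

2, 3, 4, 6, 7

λ' = (1−√5)/2 ≈ -0.618034.
#1 (-3,-1): internal coord -3 + (-1)·λ' = -2.381966; -2.381966 ∉ [-1.5, 0.1) → out
#2 (-6,-8): internal coord -6 + (-8)·λ' = -1.055728; -1.055728 ∈ [-1.5, 0.1) → IN Λ
#3 (-4,-6): internal coord -4 + (-6)·λ' = -0.291796; -0.291796 ∈ [-1.5, 0.1) → IN Λ
#4 (-5,-7): internal coord -5 + (-7)·λ' = -0.673762; -0.673762 ∈ [-1.5, 0.1) → IN Λ
#5 (3,4): internal coord 3 + (4)·λ' = +0.527864; +0.527864 ∉ [-1.5, 0.1) → out
#6 (3,6): internal coord 3 + (6)·λ' = -0.708204; -0.708204 ∈ [-1.5, 0.1) → IN Λ
#7 (2,4): internal coord 2 + (4)·λ' = -0.472136; -0.472136 ∈ [-1.5, 0.1) → IN Λ
#8 (-3,-7): internal coord -3 + (-7)·λ' = +1.326238; +1.326238 ∉ [-1.5, 0.1) → out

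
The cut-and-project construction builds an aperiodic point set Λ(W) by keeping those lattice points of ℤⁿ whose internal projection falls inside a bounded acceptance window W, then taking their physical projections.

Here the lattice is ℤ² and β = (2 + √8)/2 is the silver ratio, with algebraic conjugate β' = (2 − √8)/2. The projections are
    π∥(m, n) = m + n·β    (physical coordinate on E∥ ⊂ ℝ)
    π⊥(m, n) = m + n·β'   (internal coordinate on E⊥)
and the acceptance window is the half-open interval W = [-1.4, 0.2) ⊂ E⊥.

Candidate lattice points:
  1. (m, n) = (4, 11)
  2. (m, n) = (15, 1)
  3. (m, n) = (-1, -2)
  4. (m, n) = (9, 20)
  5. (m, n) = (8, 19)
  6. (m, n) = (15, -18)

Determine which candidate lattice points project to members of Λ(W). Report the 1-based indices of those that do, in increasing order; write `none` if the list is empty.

Compute β' = (2−√8)/2 = -0.414214, so π⊥(m,n) = m -0.414214·n.
candidate 1: (m,n)=(4,11) → π∥ = 4+11·β ≈ 30.556349, π⊥ = 4+11·β' ≈ -0.556349 ∈ [-1.4, 0.2) ⇒ IN Λ
candidate 2: (m,n)=(15,1) → π∥ = 15+1·β ≈ 17.414214, π⊥ = 15+1·β' ≈ 14.585786 ∉ [-1.4, 0.2) ⇒ out
candidate 3: (m,n)=(-1,-2) → π∥ = -1-2·β ≈ -5.828427, π⊥ = -1-2·β' ≈ -0.171573 ∈ [-1.4, 0.2) ⇒ IN Λ
candidate 4: (m,n)=(9,20) → π∥ = 9+20·β ≈ 57.284271, π⊥ = 9+20·β' ≈ 0.715729 ∉ [-1.4, 0.2) ⇒ out
candidate 5: (m,n)=(8,19) → π∥ = 8+19·β ≈ 53.870058, π⊥ = 8+19·β' ≈ 0.129942 ∈ [-1.4, 0.2) ⇒ IN Λ
candidate 6: (m,n)=(15,-18) → π∥ = 15-18·β ≈ -28.455844, π⊥ = 15-18·β' ≈ 22.455844 ∉ [-1.4, 0.2) ⇒ out

1, 3, 5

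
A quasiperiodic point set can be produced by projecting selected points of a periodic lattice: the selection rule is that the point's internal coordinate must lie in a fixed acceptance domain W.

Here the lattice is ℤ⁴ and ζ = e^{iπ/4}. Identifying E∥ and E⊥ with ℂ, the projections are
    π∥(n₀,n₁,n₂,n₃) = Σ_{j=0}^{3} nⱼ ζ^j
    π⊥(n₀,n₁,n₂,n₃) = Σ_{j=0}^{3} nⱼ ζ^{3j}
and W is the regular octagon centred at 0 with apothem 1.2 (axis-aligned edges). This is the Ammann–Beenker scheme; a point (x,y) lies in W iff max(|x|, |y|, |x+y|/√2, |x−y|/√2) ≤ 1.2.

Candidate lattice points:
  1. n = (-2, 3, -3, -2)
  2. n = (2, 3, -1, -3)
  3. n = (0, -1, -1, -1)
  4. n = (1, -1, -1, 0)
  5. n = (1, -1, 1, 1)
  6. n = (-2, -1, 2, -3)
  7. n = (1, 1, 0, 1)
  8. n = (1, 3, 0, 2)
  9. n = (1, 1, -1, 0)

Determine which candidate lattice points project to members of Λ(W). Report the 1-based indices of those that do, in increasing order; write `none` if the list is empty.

3

Internal map: ζ^{3j} for j=0..3 gives (1,0), (−√2/2,√2/2), (0,−1), (√2/2,√2/2).
#1 (-2, 3, -3, -2): internal (-5.5355, 3.7071); octagon support 6.5355 vs apothem 1.2 → ∉ W
#2 (2, 3, -1, -3): internal (-2.2426, 1.0000); octagon support 2.2929 vs apothem 1.2 → ∉ W
#3 (0, -1, -1, -1): internal (0.0000, -0.4142); octagon support 0.4142 vs apothem 1.2 → ∈ W
#4 (1, -1, -1, 0): internal (1.7071, 0.2929); octagon support 1.7071 vs apothem 1.2 → ∉ W
#5 (1, -1, 1, 1): internal (2.4142, -1.0000); octagon support 2.4142 vs apothem 1.2 → ∉ W
#6 (-2, -1, 2, -3): internal (-3.4142, -4.8284); octagon support 5.8284 vs apothem 1.2 → ∉ W
#7 (1, 1, 0, 1): internal (1.0000, 1.4142); octagon support 1.7071 vs apothem 1.2 → ∉ W
#8 (1, 3, 0, 2): internal (0.2929, 3.5355); octagon support 3.5355 vs apothem 1.2 → ∉ W
#9 (1, 1, -1, 0): internal (0.2929, 1.7071); octagon support 1.7071 vs apothem 1.2 → ∉ W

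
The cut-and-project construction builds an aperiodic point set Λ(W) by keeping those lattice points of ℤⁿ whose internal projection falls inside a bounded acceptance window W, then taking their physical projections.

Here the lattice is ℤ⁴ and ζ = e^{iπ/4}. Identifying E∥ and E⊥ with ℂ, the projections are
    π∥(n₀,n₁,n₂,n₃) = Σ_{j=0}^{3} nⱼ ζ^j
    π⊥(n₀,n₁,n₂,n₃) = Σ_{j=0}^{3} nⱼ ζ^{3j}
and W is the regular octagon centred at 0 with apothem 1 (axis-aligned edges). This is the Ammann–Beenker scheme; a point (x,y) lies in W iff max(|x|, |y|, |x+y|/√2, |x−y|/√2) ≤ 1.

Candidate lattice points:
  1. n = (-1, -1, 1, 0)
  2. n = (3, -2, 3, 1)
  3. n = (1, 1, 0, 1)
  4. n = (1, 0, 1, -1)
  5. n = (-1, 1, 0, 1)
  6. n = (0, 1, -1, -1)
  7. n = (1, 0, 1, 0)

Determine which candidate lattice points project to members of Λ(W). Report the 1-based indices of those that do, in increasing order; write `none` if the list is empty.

Internal map: ζ^{3j} for j=0..3 gives (1,0), (−√2/2,√2/2), (0,−1), (√2/2,√2/2).
candidate 1: n = (-1, -1, 1, 0) → π⊥ ≈ (-0.29289, -1.70711); max(|x|,|y|,|x±y|/√2) = 1.70711 > 1 ⇒ ∉ W
candidate 2: n = (3, -2, 3, 1) → π⊥ ≈ (+5.12132, -3.70711); max(|x|,|y|,|x±y|/√2) = 6.24264 > 1 ⇒ ∉ W
candidate 3: n = (1, 1, 0, 1) → π⊥ ≈ (+1.00000, +1.41421); max(|x|,|y|,|x±y|/√2) = 1.70711 > 1 ⇒ ∉ W
candidate 4: n = (1, 0, 1, -1) → π⊥ ≈ (+0.29289, -1.70711); max(|x|,|y|,|x±y|/√2) = 1.70711 > 1 ⇒ ∉ W
candidate 5: n = (-1, 1, 0, 1) → π⊥ ≈ (-1.00000, +1.41421); max(|x|,|y|,|x±y|/√2) = 1.70711 > 1 ⇒ ∉ W
candidate 6: n = (0, 1, -1, -1) → π⊥ ≈ (-1.41421, +1.00000); max(|x|,|y|,|x±y|/√2) = 1.70711 > 1 ⇒ ∉ W
candidate 7: n = (1, 0, 1, 0) → π⊥ ≈ (+1.00000, -1.00000); max(|x|,|y|,|x±y|/√2) = 1.41421 > 1 ⇒ ∉ W

none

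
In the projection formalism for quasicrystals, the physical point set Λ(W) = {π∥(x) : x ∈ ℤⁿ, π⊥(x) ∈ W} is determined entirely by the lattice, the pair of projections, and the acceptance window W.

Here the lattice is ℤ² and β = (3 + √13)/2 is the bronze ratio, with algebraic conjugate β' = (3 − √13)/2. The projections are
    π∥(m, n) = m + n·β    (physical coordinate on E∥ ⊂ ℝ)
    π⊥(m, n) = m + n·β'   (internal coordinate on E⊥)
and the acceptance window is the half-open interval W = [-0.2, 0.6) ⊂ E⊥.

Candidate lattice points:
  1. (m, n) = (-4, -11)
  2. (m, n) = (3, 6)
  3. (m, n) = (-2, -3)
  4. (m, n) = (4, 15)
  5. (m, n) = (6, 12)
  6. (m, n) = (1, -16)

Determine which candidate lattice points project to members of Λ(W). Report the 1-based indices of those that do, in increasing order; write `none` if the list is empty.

none

Numerically β ≈ 3.302776 and β' = −1/β ≈ -0.302776.
[1] lift (-4,-11): star map gives -0.669468; window check -0.2 ≤ -0.669468 < 0.6 is false → out
[2] lift (3,6): star map gives 1.183346; window check -0.2 ≤ 1.183346 < 0.6 is false → out
[3] lift (-2,-3): star map gives -1.091673; window check -0.2 ≤ -1.091673 < 0.6 is false → out
[4] lift (4,15): star map gives -0.541635; window check -0.2 ≤ -0.541635 < 0.6 is false → out
[5] lift (6,12): star map gives 2.366692; window check -0.2 ≤ 2.366692 < 0.6 is false → out
[6] lift (1,-16): star map gives 5.844410; window check -0.2 ≤ 5.844410 < 0.6 is false → out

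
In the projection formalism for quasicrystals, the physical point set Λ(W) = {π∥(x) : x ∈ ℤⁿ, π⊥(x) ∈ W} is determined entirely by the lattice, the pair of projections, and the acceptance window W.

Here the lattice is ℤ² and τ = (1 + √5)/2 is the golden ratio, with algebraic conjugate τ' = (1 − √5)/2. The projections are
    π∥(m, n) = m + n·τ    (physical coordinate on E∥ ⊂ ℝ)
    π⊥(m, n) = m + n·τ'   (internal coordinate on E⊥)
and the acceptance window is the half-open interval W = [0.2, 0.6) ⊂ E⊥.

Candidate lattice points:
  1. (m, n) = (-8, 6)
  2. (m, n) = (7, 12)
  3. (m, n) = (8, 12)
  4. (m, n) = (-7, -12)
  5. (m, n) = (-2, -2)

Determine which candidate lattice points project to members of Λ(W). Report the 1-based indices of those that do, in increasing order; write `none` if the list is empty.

Numerically τ ≈ 1.61803 and τ' = −1/τ ≈ -0.61803.
candidate 1: (m,n)=(-8,6) → π∥ = -8+6·τ ≈ 1.70820, π⊥ = -8+6·τ' ≈ -11.70820 ∉ [0.2, 0.6) ⇒ out
candidate 2: (m,n)=(7,12) → π∥ = 7+12·τ ≈ 26.41641, π⊥ = 7+12·τ' ≈ -0.41641 ∉ [0.2, 0.6) ⇒ out
candidate 3: (m,n)=(8,12) → π∥ = 8+12·τ ≈ 27.41641, π⊥ = 8+12·τ' ≈ 0.58359 ∈ [0.2, 0.6) ⇒ IN Λ
candidate 4: (m,n)=(-7,-12) → π∥ = -7-12·τ ≈ -26.41641, π⊥ = -7-12·τ' ≈ 0.41641 ∈ [0.2, 0.6) ⇒ IN Λ
candidate 5: (m,n)=(-2,-2) → π∥ = -2-2·τ ≈ -5.23607, π⊥ = -2-2·τ' ≈ -0.76393 ∉ [0.2, 0.6) ⇒ out

3, 4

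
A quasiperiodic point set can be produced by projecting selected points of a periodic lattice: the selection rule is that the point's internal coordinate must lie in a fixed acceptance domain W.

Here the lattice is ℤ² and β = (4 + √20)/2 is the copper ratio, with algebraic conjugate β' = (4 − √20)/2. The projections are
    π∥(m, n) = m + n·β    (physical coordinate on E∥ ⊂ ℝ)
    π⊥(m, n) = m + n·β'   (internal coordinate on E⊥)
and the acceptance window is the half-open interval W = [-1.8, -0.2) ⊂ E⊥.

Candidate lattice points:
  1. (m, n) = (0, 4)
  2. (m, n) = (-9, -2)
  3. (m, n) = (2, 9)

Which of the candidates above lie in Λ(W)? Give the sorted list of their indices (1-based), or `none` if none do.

1

Numerically β ≈ 4.2361 and β' = −1/β ≈ -0.2361.
candidate 1: (m,n)=(0,4) → π∥ = 0+4·β ≈ 16.9443, π⊥ = 0+4·β' ≈ -0.9443 ∈ [-1.8, -0.2) ⇒ IN Λ
candidate 2: (m,n)=(-9,-2) → π∥ = -9-2·β ≈ -17.4721, π⊥ = -9-2·β' ≈ -8.5279 ∉ [-1.8, -0.2) ⇒ out
candidate 3: (m,n)=(2,9) → π∥ = 2+9·β ≈ 40.1246, π⊥ = 2+9·β' ≈ -0.1246 ∉ [-1.8, -0.2) ⇒ out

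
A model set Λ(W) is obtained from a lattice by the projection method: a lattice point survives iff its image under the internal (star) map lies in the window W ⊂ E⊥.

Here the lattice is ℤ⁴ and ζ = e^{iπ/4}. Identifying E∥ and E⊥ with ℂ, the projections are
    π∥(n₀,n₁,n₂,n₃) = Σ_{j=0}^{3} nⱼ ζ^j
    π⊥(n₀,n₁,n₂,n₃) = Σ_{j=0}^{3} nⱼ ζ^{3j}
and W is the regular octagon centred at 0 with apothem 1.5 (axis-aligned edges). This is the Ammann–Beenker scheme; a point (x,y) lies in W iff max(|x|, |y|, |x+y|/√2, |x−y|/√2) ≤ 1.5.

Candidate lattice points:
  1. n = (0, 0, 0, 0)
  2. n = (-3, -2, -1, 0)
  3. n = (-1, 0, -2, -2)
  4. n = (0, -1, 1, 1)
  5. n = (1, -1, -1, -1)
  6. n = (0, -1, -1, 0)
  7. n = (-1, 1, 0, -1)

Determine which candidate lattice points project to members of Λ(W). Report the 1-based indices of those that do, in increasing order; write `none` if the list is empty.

π⊥(n) = n₀ + n₁ζ³ + n₂ζ⁶ + n₃ζ⁹ where ζ = e^{iπ/4}.
#1 (0, 0, 0, 0): internal (0.000000, 0.000000); octagon support 0.000000 vs apothem 1.5 → ∈ W
#2 (-3, -2, -1, 0): internal (-1.585786, -0.414214); octagon support 1.585786 vs apothem 1.5 → ∉ W
#3 (-1, 0, -2, -2): internal (-2.414214, 0.585786); octagon support 2.414214 vs apothem 1.5 → ∉ W
#4 (0, -1, 1, 1): internal (1.414214, -1.000000); octagon support 1.707107 vs apothem 1.5 → ∉ W
#5 (1, -1, -1, -1): internal (1.000000, -0.414214); octagon support 1.000000 vs apothem 1.5 → ∈ W
#6 (0, -1, -1, 0): internal (0.707107, 0.292893); octagon support 0.707107 vs apothem 1.5 → ∈ W
#7 (-1, 1, 0, -1): internal (-2.414214, 0.000000); octagon support 2.414214 vs apothem 1.5 → ∉ W

1, 5, 6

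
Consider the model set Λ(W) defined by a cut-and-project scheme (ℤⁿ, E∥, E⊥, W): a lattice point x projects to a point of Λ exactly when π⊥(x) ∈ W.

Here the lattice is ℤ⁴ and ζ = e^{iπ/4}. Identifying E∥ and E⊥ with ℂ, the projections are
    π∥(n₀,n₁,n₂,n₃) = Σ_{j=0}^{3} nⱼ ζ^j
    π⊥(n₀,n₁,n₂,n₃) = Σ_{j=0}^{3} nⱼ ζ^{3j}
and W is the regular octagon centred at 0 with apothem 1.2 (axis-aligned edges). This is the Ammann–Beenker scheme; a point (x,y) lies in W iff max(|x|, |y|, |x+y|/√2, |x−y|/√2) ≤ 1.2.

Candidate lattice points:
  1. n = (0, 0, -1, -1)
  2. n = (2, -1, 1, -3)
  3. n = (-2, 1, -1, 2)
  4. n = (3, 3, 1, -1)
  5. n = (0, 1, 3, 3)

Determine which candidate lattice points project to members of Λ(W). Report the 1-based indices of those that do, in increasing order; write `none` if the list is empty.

With ζ = e^{iπ/4} the internal vectors are ζ^0,ζ^3,ζ^6,ζ^9.
candidate 1: n = (0, 0, -1, -1) → π⊥ ≈ (-0.70711, +0.29289); max(|x|,|y|,|x±y|/√2) = 0.70711 ≤ 1.2 ⇒ ∈ W
candidate 2: n = (2, -1, 1, -3) → π⊥ ≈ (+0.58579, -3.82843); max(|x|,|y|,|x±y|/√2) = 3.82843 > 1.2 ⇒ ∉ W
candidate 3: n = (-2, 1, -1, 2) → π⊥ ≈ (-1.29289, +3.12132); max(|x|,|y|,|x±y|/√2) = 3.12132 > 1.2 ⇒ ∉ W
candidate 4: n = (3, 3, 1, -1) → π⊥ ≈ (+0.17157, +0.41421); max(|x|,|y|,|x±y|/√2) = 0.41421 ≤ 1.2 ⇒ ∈ W
candidate 5: n = (0, 1, 3, 3) → π⊥ ≈ (+1.41421, -0.17157); max(|x|,|y|,|x±y|/√2) = 1.41421 > 1.2 ⇒ ∉ W

1, 4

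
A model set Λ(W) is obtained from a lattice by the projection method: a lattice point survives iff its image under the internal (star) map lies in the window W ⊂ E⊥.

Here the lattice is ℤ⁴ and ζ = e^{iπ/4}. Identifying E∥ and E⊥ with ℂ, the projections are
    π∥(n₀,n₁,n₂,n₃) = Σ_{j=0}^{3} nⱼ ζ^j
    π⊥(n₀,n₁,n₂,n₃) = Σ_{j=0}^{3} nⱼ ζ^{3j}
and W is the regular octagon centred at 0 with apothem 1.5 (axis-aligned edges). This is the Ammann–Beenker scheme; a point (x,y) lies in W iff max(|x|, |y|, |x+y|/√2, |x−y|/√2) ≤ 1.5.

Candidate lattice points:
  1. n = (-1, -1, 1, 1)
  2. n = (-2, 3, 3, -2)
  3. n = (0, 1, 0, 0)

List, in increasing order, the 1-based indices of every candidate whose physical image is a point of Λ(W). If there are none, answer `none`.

Internal map: ζ^{3j} for j=0..3 gives (1,0), (−√2/2,√2/2), (0,−1), (√2/2,√2/2).
candidate 1: n = (-1, -1, 1, 1) → π⊥ ≈ (+0.4142, -1.0000); max(|x|,|y|,|x±y|/√2) = 1.0000 ≤ 1.5 ⇒ ∈ W
candidate 2: n = (-2, 3, 3, -2) → π⊥ ≈ (-5.5355, -2.2929); max(|x|,|y|,|x±y|/√2) = 5.5355 > 1.5 ⇒ ∉ W
candidate 3: n = (0, 1, 0, 0) → π⊥ ≈ (-0.7071, +0.7071); max(|x|,|y|,|x±y|/√2) = 1.0000 ≤ 1.5 ⇒ ∈ W

1, 3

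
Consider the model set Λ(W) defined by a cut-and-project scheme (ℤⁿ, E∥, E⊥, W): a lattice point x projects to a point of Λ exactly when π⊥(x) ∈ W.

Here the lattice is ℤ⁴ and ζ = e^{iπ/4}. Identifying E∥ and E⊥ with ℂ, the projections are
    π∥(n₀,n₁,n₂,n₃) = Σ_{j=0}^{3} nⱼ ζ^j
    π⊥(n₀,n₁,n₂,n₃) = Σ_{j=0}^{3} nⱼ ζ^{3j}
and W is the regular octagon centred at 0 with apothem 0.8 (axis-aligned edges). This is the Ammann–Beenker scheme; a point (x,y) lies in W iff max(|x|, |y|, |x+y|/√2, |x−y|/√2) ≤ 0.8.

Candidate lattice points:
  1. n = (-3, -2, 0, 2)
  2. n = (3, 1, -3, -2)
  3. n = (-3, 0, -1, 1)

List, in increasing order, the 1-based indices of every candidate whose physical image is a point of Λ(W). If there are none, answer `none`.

1

Internal map: ζ^{3j} for j=0..3 gives (1,0), (−√2/2,√2/2), (0,−1), (√2/2,√2/2).
#1 (-3, -2, 0, 2): internal (-0.1716, 0.0000); octagon support 0.1716 vs apothem 0.8 → ∈ W
#2 (3, 1, -3, -2): internal (0.8787, 2.2929); octagon support 2.2929 vs apothem 0.8 → ∉ W
#3 (-3, 0, -1, 1): internal (-2.2929, 1.7071); octagon support 2.8284 vs apothem 0.8 → ∉ W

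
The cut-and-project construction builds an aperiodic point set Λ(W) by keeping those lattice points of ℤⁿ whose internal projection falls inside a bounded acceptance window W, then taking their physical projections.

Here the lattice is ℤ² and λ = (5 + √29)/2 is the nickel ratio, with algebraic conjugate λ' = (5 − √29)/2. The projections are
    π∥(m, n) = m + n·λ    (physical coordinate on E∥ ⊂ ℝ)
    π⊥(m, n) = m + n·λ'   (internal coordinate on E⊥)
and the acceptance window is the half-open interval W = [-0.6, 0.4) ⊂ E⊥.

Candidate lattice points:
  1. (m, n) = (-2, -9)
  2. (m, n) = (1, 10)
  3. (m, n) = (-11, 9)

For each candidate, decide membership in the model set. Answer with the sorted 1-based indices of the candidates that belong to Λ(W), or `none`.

1

Numerically λ ≈ 5.1926 and λ' = −1/λ ≈ -0.1926.
#1 (-2,-9): internal coord -2 + (-9)·λ' = -0.2668; -0.2668 ∈ [-0.6, 0.4) → IN Λ
#2 (1,10): internal coord 1 + (10)·λ' = -0.9258; -0.9258 ∉ [-0.6, 0.4) → out
#3 (-11,9): internal coord -11 + (9)·λ' = -12.7332; -12.7332 ∉ [-0.6, 0.4) → out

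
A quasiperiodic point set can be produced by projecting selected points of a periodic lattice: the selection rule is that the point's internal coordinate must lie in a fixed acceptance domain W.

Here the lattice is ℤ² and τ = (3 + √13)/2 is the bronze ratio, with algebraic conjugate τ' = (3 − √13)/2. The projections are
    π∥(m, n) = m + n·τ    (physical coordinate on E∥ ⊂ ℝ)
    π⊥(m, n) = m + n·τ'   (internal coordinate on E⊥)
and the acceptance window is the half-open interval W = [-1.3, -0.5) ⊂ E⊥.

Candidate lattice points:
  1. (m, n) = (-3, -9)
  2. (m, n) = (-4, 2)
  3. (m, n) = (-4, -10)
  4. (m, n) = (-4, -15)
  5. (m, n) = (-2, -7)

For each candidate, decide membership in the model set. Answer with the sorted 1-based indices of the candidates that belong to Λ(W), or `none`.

3

τ' = (3−√13)/2 ≈ -0.302776.
candidate 1: (m,n)=(-3,-9) → π∥ = -3-9·τ ≈ -32.724981, π⊥ = -3-9·τ' ≈ -0.275019 ∉ [-1.3, -0.5) ⇒ out
candidate 2: (m,n)=(-4,2) → π∥ = -4+2·τ ≈ 2.605551, π⊥ = -4+2·τ' ≈ -4.605551 ∉ [-1.3, -0.5) ⇒ out
candidate 3: (m,n)=(-4,-10) → π∥ = -4-10·τ ≈ -37.027756, π⊥ = -4-10·τ' ≈ -0.972244 ∈ [-1.3, -0.5) ⇒ IN Λ
candidate 4: (m,n)=(-4,-15) → π∥ = -4-15·τ ≈ -53.541635, π⊥ = -4-15·τ' ≈ 0.541635 ∉ [-1.3, -0.5) ⇒ out
candidate 5: (m,n)=(-2,-7) → π∥ = -2-7·τ ≈ -25.119429, π⊥ = -2-7·τ' ≈ 0.119429 ∉ [-1.3, -0.5) ⇒ out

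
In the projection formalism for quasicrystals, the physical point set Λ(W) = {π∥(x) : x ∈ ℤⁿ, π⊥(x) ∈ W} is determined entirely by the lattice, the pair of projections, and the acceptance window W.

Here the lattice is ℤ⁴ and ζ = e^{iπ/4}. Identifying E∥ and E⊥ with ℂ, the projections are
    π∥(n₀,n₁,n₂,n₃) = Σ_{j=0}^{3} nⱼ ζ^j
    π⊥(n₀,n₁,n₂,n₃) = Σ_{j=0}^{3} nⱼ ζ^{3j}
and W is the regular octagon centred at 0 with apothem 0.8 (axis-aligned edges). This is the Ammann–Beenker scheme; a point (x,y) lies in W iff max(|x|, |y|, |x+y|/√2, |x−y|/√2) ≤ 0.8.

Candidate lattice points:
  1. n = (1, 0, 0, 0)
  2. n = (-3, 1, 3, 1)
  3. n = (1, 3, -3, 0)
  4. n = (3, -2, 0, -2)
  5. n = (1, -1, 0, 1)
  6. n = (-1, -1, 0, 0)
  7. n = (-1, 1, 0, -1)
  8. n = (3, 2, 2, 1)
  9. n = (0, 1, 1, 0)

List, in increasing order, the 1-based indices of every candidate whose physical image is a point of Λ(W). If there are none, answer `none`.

π⊥(n) = n₀ + n₁ζ³ + n₂ζ⁶ + n₃ζ⁹ where ζ = e^{iπ/4}.
#1 (1, 0, 0, 0): internal (1.00000, 0.00000); octagon support 1.00000 vs apothem 0.8 → ∉ W
#2 (-3, 1, 3, 1): internal (-3.00000, -1.58579); octagon support 3.24264 vs apothem 0.8 → ∉ W
#3 (1, 3, -3, 0): internal (-1.12132, 5.12132); octagon support 5.12132 vs apothem 0.8 → ∉ W
#4 (3, -2, 0, -2): internal (3.00000, -2.82843); octagon support 4.12132 vs apothem 0.8 → ∉ W
#5 (1, -1, 0, 1): internal (2.41421, 0.00000); octagon support 2.41421 vs apothem 0.8 → ∉ W
#6 (-1, -1, 0, 0): internal (-0.29289, -0.70711); octagon support 0.70711 vs apothem 0.8 → ∈ W
#7 (-1, 1, 0, -1): internal (-2.41421, 0.00000); octagon support 2.41421 vs apothem 0.8 → ∉ W
#8 (3, 2, 2, 1): internal (2.29289, 0.12132); octagon support 2.29289 vs apothem 0.8 → ∉ W
#9 (0, 1, 1, 0): internal (-0.70711, -0.29289); octagon support 0.70711 vs apothem 0.8 → ∈ W

6, 9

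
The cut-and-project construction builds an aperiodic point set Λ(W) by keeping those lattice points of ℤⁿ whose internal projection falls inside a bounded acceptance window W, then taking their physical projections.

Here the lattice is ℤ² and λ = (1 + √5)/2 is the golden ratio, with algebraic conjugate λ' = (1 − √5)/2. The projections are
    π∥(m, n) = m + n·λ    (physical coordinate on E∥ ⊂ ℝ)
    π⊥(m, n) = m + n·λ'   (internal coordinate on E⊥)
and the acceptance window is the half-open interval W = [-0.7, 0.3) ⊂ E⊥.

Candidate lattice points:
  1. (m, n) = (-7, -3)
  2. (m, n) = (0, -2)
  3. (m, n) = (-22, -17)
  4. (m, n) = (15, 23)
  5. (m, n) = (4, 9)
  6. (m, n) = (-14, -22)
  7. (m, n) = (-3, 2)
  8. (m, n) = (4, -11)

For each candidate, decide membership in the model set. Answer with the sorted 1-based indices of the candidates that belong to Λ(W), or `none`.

6

λ' = (1−√5)/2 ≈ -0.61803.
[1] lift (-7,-3): star map gives -5.14590; window check -0.7 ≤ -5.14590 < 0.3 is false → out
[2] lift (0,-2): star map gives 1.23607; window check -0.7 ≤ 1.23607 < 0.3 is false → out
[3] lift (-22,-17): star map gives -11.49342; window check -0.7 ≤ -11.49342 < 0.3 is false → out
[4] lift (15,23): star map gives 0.78522; window check -0.7 ≤ 0.78522 < 0.3 is false → out
[5] lift (4,9): star map gives -1.56231; window check -0.7 ≤ -1.56231 < 0.3 is false → out
[6] lift (-14,-22): star map gives -0.40325; window check -0.7 ≤ -0.40325 < 0.3 is true → IN Λ
[7] lift (-3,2): star map gives -4.23607; window check -0.7 ≤ -4.23607 < 0.3 is false → out
[8] lift (4,-11): star map gives 10.79837; window check -0.7 ≤ 10.79837 < 0.3 is false → out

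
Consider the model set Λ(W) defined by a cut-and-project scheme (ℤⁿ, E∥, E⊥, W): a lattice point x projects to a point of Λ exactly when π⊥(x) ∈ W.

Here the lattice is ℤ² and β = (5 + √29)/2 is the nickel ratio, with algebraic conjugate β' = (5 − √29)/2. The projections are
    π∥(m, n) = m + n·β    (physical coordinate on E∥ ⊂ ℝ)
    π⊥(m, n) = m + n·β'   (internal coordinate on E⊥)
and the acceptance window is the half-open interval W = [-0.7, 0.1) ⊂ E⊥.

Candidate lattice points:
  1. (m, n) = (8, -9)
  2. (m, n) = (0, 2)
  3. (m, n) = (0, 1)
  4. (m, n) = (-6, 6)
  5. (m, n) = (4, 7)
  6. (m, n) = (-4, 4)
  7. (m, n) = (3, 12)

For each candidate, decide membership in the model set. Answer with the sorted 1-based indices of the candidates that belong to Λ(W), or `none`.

β' = (5−√29)/2 ≈ -0.1926.
[1] lift (8,-9): star map gives 9.7332; window check -0.7 ≤ 9.7332 < 0.1 is false → out
[2] lift (0,2): star map gives -0.3852; window check -0.7 ≤ -0.3852 < 0.1 is true → IN Λ
[3] lift (0,1): star map gives -0.1926; window check -0.7 ≤ -0.1926 < 0.1 is true → IN Λ
[4] lift (-6,6): star map gives -7.1555; window check -0.7 ≤ -7.1555 < 0.1 is false → out
[5] lift (4,7): star map gives 2.6519; window check -0.7 ≤ 2.6519 < 0.1 is false → out
[6] lift (-4,4): star map gives -4.7703; window check -0.7 ≤ -4.7703 < 0.1 is false → out
[7] lift (3,12): star map gives 0.6890; window check -0.7 ≤ 0.6890 < 0.1 is false → out

2, 3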